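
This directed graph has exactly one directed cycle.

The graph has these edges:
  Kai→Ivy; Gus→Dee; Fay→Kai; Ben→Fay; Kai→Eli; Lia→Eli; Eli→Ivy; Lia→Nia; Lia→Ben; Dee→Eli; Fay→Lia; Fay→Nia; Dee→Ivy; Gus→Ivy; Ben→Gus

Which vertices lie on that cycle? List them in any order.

Ben, Fay, Lia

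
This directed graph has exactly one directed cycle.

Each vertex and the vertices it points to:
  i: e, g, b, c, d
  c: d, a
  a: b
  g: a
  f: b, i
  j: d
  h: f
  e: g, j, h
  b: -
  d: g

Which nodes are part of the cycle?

e, f, h, i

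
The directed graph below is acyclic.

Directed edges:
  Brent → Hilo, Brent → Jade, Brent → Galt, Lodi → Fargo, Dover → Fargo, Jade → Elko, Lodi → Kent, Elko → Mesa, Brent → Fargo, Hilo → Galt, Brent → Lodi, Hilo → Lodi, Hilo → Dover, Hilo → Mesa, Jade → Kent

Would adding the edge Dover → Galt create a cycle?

Adding Dover→Galt creates a cycle iff Galt can already reach Dover.
Explore from Galt: no path reaches Dover. The graph stays acyclic.

No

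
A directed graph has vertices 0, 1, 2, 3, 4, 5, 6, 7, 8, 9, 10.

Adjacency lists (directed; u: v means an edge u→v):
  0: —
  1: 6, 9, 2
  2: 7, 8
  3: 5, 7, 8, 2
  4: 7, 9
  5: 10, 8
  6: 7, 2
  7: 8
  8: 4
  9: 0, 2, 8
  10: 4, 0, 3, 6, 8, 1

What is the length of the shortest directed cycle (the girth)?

3

For each vertex v, BFS finds the shortest path from v back to v.
The shortest such closed walk is 10 → 3 → 5 → 10, length 3.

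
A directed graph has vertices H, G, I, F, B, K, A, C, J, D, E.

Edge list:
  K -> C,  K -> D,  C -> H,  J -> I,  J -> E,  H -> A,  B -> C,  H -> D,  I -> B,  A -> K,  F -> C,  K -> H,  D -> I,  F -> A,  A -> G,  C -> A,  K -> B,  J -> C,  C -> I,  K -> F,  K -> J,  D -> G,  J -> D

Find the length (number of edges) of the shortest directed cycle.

For each vertex v, BFS finds the shortest path from v back to v.
The shortest such closed walk is K → F → A → K, length 3.

3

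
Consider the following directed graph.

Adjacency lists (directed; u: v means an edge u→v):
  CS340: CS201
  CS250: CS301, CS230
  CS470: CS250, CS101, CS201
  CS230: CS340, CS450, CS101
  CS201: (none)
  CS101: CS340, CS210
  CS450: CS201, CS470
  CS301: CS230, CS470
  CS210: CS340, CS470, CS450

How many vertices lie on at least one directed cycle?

7

A vertex is on a directed cycle iff it belongs to a strongly connected component of size ≥ 2 (or has a self-loop).
The vertices on cycles are {CS101, CS210, CS230, CS250, CS301, CS450, CS470} — 7 in total.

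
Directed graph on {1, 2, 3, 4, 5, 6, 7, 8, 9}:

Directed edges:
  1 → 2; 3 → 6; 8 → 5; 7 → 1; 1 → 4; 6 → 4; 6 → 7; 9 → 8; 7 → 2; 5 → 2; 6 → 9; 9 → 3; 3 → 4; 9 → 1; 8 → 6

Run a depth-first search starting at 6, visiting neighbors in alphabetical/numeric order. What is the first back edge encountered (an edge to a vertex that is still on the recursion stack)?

3→6

DFS from 6 (visiting neighbors in alphabetical/numeric order); mark gray on enter, black on exit:
6 gray
  4 gray
  4 black
  7 gray
    1 gray
      2 gray
      2 black
      1→4: 4 black — skip
    1 black
    7→2: 2 black — skip
  7 black
  9 gray
    9→1: 1 black — skip
    3 gray
      3→4: 4 black — skip
      3→6: 6 is gray → back edge
First back edge: 3 → 6.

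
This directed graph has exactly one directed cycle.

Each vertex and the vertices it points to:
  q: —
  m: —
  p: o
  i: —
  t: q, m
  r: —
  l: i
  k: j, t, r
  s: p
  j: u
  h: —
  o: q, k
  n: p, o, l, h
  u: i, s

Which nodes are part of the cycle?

DFS with gray/black marking from o:
o gray
  q gray
  q black
  k gray
    j gray
      u gray
        i gray
        i black
        s gray
          p gray
            p→o: o is gray → back edge
Back edge closes the cycle o → k → j → u → s → p → o; its vertices are {j, k, o, p, s, u}.

j, k, o, p, s, u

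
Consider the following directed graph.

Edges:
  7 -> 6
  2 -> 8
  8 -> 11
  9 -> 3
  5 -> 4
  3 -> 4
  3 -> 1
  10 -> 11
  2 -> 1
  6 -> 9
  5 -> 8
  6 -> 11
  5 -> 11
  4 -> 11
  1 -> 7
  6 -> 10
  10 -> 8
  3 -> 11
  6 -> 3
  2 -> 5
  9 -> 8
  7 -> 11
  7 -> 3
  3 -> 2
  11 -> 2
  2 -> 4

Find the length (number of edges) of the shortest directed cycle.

3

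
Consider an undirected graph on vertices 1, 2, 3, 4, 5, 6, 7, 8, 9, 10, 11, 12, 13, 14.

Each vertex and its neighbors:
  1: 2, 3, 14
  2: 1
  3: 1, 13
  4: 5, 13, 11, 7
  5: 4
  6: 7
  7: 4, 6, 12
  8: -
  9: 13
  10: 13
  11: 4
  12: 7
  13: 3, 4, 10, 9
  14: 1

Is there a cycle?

DFS, tracking each vertex's parent; an edge to a visited non-parent vertex closes a cycle.
Start from 2:
visit 2 (parent –)
  visit 1 (parent 2)
    1–2: parent, skip
    visit 3 (parent 1)
      3–1: parent, skip
      visit 13 (parent 3)
        13–3: parent, skip
        visit 4 (parent 13)
          visit 5 (parent 4)
            5–4: parent, skip
          4–13: parent, skip
          visit 11 (parent 4)
            11–4: parent, skip
          visit 7 (parent 4)
            7–4: parent, skip
            visit 6 (parent 7)
              6–7: parent, skip
            visit 12 (parent 7)
              12–7: parent, skip
        visit 10 (parent 13)
          10–13: parent, skip
        visit 9 (parent 13)
          9–13: parent, skip
    visit 14 (parent 1)
      14–1: parent, skip
visit 8 (parent –)
No non-parent visited neighbor found — the graph is a forest.

No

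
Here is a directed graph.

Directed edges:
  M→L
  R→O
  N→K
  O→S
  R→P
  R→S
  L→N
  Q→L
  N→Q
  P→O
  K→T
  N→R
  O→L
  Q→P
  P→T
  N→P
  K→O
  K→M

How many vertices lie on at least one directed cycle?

8

A vertex is on a directed cycle iff it belongs to a strongly connected component of size ≥ 2 (or has a self-loop).
The vertices on cycles are {K, L, M, N, O, P, Q, R} — 8 in total.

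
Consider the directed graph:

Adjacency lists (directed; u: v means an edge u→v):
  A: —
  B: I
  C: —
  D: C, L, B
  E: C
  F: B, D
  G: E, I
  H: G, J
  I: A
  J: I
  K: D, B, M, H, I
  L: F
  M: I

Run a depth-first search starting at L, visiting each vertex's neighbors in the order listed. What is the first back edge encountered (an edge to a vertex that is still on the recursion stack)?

D->L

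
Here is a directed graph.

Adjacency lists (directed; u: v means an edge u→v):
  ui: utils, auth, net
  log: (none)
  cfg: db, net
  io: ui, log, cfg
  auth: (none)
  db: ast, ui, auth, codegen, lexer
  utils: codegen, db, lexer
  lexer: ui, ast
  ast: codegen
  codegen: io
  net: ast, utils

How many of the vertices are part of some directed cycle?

A vertex is on a directed cycle iff it belongs to a strongly connected component of size ≥ 2 (or has a self-loop).
The vertices on cycles are {db, io, ui, ast, cfg, net, lexer, utils, codegen} — 9 in total.

9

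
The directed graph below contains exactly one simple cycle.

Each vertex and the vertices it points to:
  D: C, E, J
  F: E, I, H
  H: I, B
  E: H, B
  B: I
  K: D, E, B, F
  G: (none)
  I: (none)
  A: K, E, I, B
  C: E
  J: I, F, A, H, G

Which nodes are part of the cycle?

A, D, J, K

DFS with gray/black marking from D:
D gray
  C gray
    E gray
      H gray
        I gray
        I black
        B gray
          B→I: I black — skip
        B black
      H black
      E→B: B black — skip
    E black
  C black
  D→E: E black — skip
  J gray
    J→I: I black — skip
    F gray
      F→E: E black — skip
      F→I: I black — skip
      F→H: H black — skip
    F black
    A gray
      K gray
        K→D: D is gray → back edge
Back edge closes the cycle D → J → A → K → D; its vertices are {A, D, J, K}.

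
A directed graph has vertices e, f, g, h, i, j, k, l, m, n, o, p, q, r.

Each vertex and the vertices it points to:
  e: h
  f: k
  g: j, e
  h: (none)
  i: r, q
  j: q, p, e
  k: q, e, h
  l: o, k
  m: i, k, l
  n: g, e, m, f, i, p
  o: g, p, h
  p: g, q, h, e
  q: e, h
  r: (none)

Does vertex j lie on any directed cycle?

Yes

j is on a cycle iff j can reach itself via ≥1 edge.
j → p → g → j — yes.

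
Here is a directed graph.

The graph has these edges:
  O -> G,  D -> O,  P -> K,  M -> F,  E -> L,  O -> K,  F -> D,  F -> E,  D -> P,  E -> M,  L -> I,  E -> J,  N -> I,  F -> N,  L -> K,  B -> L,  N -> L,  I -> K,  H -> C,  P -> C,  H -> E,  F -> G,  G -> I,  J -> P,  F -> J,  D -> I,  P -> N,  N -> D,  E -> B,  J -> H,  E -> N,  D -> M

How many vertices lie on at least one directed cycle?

A vertex is on a directed cycle iff it belongs to a strongly connected component of size ≥ 2 (or has a self-loop).
The vertices on cycles are {D, E, F, H, J, M, N, P} — 8 in total.

8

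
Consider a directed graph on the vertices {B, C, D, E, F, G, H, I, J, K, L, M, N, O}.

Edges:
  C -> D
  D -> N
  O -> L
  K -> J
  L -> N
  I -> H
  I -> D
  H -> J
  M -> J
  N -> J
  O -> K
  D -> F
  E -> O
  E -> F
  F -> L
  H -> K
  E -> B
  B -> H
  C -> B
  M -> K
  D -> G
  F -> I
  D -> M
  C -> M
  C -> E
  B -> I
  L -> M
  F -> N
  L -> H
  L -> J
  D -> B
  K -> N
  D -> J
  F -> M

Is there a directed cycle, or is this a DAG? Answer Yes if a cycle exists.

DFS with white/gray/black marking, starting from G:
G gray
G black
B gray
  H gray
    K gray
      N gray
        J gray
        J black
      N black
      K→J: J black — skip
    K black
    H→J: J black — skip
  H black
  I gray
    D gray
      D→G: G black — skip
      D→J: J black — skip
      F gray
        L gray
          L→H: H black — skip
          M gray
            M→K: K black — skip
            M→J: J black — skip
          M black
          L→J: J black — skip
          L→N: N black — skip
        L black
        F→M: M black — skip
        F→I: I is gray → back edge
Back edge found, so a cycle exists: I → D → F → I.

Yes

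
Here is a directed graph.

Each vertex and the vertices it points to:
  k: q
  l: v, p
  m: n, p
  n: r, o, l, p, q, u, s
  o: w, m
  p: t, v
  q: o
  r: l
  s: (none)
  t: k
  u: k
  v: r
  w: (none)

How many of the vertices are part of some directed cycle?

11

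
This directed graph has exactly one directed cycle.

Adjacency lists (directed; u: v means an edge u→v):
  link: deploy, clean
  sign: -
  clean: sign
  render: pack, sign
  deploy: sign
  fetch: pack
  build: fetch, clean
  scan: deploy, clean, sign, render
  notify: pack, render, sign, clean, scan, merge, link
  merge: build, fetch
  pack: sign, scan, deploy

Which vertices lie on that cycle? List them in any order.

DFS with gray/black marking from scan:
scan gray
  deploy gray
    sign gray
    sign black
  deploy black
  clean gray
    clean→sign: sign black — skip
  clean black
  scan→sign: sign black — skip
  render gray
    pack gray
      pack→sign: sign black — skip
      pack→scan: scan is gray → back edge
Back edge closes the cycle scan → render → pack → scan; its vertices are {pack, scan, render}.

pack, scan, render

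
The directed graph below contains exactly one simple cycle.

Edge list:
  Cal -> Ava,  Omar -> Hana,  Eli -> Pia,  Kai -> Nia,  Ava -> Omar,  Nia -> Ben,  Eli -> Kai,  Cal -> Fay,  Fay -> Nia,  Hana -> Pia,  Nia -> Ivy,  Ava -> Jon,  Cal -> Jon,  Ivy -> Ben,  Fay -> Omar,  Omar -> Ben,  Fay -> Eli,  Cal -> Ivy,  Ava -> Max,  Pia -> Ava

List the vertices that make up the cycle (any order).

Ava, Pia, Hana, Omar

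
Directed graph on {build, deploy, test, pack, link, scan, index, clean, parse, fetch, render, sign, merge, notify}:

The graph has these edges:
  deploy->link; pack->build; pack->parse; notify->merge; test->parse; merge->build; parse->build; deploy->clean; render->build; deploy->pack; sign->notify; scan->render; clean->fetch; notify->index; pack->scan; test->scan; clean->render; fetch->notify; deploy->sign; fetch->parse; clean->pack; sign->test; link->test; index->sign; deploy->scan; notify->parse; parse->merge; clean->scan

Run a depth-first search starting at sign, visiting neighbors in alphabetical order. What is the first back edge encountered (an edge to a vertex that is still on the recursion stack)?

index->sign

DFS from sign (visiting neighbors in alphabetical order); mark gray on enter, black on exit:
sign gray
  notify gray
    index gray
      index→sign: sign is gray → back edge
First back edge: index → sign.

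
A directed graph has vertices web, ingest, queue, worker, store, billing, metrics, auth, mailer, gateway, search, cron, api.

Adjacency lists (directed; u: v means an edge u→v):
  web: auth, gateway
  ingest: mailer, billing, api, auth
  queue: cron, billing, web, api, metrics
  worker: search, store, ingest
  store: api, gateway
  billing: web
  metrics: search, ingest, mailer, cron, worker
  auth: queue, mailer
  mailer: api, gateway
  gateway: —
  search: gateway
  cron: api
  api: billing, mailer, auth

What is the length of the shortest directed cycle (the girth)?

2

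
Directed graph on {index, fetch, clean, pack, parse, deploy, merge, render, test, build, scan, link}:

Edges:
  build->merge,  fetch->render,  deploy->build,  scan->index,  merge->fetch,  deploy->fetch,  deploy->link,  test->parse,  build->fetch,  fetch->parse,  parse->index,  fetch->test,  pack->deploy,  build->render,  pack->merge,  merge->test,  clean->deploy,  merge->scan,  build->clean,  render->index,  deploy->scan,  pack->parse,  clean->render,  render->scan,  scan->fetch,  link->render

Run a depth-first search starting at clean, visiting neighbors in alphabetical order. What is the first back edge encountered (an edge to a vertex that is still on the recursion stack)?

DFS from clean (visiting neighbors in alphabetical order); mark gray on enter, black on exit:
clean gray
  deploy gray
    build gray
      build→clean: clean is gray → back edge
First back edge: build → clean.

build→clean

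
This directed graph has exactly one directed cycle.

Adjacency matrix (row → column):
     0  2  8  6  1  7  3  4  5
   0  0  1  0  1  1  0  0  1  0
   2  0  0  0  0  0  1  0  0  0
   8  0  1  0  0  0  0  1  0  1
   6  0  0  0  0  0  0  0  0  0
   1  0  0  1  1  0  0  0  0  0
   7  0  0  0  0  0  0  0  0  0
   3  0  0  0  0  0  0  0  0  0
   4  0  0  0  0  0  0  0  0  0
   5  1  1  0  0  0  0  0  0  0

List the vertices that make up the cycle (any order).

0, 1, 5, 8

DFS with gray/black marking from 0:
0 gray
  1 gray
    8 gray
      5 gray
        5→0: 0 is gray → back edge
Back edge closes the cycle 0 → 1 → 8 → 5 → 0; its vertices are {0, 1, 5, 8}.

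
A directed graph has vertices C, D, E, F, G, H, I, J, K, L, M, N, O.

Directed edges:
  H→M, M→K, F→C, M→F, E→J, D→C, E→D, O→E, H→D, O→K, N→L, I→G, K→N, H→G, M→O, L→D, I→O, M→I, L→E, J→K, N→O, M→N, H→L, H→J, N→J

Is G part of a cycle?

No

G lies on a cycle iff there is a path from G back to itself.
Exploring from G, it never reaches itself; equivalently, its strongly connected component is a singleton.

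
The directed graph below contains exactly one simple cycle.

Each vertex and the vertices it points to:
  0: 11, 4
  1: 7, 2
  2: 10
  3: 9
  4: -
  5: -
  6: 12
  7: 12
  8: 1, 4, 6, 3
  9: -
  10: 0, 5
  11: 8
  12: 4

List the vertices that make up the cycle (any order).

0, 1, 2, 8, 10, 11

DFS with gray/black marking from 8:
8 gray
  1 gray
    7 gray
      12 gray
        4 gray
        4 black
      12 black
    7 black
    2 gray
      10 gray
        0 gray
          11 gray
            11→8: 8 is gray → back edge
Back edge closes the cycle 8 → 1 → 2 → 10 → 0 → 11 → 8; its vertices are {0, 1, 2, 8, 10, 11}.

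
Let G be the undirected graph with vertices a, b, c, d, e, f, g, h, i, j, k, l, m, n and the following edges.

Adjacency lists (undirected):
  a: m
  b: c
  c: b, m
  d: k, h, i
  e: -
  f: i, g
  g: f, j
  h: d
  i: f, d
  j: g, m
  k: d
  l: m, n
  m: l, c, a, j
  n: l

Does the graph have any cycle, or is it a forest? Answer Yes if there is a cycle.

No

DFS, tracking each vertex's parent; an edge to a visited non-parent vertex closes a cycle.
Start from l:
visit l (parent –)
  visit m (parent l)
    m–l: parent, skip
    visit c (parent m)
      visit b (parent c)
        b–c: parent, skip
      c–m: parent, skip
    visit a (parent m)
      a–m: parent, skip
    visit j (parent m)
      visit g (parent j)
        visit f (parent g)
          visit i (parent f)
            i–f: parent, skip
            visit d (parent i)
              visit k (parent d)
                k–d: parent, skip
              visit h (parent d)
                h–d: parent, skip
              d–i: parent, skip
          f–g: parent, skip
        g–j: parent, skip
      j–m: parent, skip
  visit n (parent l)
    n–l: parent, skip
visit e (parent –)
No non-parent visited neighbor found — the graph is a forest.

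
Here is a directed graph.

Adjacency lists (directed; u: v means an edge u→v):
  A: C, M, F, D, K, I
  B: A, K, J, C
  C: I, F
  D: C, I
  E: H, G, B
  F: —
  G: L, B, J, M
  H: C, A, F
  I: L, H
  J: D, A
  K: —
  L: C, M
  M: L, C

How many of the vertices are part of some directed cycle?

A vertex is on a directed cycle iff it belongs to a strongly connected component of size ≥ 2 (or has a self-loop).
The vertices on cycles are {A, C, D, H, I, L, M} — 7 in total.

7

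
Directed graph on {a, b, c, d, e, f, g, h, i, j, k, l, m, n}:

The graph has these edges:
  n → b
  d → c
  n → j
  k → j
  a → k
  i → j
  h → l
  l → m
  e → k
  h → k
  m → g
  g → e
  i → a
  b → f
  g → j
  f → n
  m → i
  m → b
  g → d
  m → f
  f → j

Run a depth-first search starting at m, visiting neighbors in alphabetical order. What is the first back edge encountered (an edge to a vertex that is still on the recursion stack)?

n->b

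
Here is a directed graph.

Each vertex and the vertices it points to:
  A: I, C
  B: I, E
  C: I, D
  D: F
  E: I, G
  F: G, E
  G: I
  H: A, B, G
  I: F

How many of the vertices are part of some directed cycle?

A vertex is on a directed cycle iff it belongs to a strongly connected component of size ≥ 2 (or has a self-loop).
The vertices on cycles are {E, F, G, I} — 4 in total.

4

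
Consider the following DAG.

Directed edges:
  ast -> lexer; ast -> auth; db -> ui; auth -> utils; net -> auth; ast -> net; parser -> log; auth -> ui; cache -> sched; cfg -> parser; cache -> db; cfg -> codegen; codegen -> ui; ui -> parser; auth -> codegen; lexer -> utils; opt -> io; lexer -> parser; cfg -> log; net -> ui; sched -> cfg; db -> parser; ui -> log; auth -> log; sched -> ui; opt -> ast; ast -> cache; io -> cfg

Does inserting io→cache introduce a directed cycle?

No

Adding io→cache creates a cycle iff cache can already reach io.
Explore from cache: no path reaches io. The graph stays acyclic.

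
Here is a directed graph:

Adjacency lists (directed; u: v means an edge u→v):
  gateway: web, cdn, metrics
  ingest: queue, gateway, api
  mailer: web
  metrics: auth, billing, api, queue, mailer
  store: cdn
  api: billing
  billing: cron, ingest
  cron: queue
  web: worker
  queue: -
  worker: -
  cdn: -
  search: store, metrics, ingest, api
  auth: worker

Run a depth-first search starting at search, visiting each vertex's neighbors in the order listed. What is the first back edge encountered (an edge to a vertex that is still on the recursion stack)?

DFS from search (visiting each vertex's neighbors in the order listed); mark gray on enter, black on exit:
search gray
  store gray
    cdn gray
    cdn black
  store black
  metrics gray
    auth gray
      worker gray
      worker black
    auth black
    billing gray
      cron gray
        queue gray
        queue black
      cron black
      ingest gray
        ingest→queue: queue black — skip
        gateway gray
          web gray
            web→worker: worker black — skip
          web black
          gateway→cdn: cdn black — skip
          gateway→metrics: metrics is gray → back edge
First back edge: gateway → metrics.

gateway→metrics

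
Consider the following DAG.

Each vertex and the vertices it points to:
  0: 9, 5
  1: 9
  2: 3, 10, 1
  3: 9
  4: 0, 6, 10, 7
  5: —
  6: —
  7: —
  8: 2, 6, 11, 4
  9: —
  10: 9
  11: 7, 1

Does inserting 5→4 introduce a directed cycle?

Yes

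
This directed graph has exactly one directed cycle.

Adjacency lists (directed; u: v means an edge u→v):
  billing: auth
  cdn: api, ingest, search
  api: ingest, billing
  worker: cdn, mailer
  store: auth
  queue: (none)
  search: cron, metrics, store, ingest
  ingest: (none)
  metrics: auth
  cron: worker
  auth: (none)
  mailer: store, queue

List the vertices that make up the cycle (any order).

cdn, cron, search, worker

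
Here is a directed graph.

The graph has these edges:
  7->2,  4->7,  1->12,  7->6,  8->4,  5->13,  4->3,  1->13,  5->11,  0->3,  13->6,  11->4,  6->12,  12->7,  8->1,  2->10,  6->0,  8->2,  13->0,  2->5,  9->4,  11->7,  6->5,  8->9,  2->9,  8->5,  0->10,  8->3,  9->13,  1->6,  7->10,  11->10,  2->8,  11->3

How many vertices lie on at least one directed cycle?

A vertex is on a directed cycle iff it belongs to a strongly connected component of size ≥ 2 (or has a self-loop).
The vertices on cycles are {1, 2, 4, 5, 6, 7, 8, 9, 11, 12, 13} — 11 in total.

11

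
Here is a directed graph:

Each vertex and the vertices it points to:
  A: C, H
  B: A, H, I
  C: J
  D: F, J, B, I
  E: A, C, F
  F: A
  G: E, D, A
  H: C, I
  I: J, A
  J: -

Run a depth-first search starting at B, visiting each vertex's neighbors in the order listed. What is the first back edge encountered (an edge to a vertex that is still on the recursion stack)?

I->A

DFS from B (visiting each vertex's neighbors in the order listed); mark gray on enter, black on exit:
B gray
  A gray
    C gray
      J gray
      J black
    C black
    H gray
      H→C: C black — skip
      I gray
        I→J: J black — skip
        I→A: A is gray → back edge
First back edge: I → A.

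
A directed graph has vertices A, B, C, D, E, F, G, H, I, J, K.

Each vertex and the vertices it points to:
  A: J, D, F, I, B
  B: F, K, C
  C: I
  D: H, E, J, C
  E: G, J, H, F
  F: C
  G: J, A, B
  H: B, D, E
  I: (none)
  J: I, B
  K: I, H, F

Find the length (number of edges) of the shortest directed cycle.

2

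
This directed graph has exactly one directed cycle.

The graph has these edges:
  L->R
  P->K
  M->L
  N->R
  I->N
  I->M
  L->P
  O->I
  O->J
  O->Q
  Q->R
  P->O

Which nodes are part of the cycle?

I, L, M, O, P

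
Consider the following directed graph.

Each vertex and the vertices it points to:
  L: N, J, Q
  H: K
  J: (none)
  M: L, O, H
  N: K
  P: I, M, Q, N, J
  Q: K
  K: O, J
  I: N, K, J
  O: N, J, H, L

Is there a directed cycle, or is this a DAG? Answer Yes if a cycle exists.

Yes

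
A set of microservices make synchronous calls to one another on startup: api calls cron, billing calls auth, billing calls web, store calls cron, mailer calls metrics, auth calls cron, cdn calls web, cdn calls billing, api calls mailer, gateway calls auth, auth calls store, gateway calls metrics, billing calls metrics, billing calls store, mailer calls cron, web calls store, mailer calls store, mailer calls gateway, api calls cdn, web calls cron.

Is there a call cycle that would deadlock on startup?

DFS with white/gray/black marking, starting from cdn:
cdn gray
  billing gray
    metrics gray
    metrics black
    store gray
      cron gray
      cron black
    store black
    web gray
      web→store: store black — skip
      web→cron: cron black — skip
    web black
    auth gray
      auth→store: store black — skip
      auth→cron: cron black — skip
    auth black
  billing black
  cdn→web: web black — skip
cdn black
mailer gray
  mailer→metrics: metrics black — skip
  mailer→store: store black — skip
  mailer→cron: cron black — skip
  gateway gray
    gateway→auth: auth black — skip
    gateway→metrics: metrics black — skip
  gateway black
mailer black
api gray
  api→cron: cron black — skip
  api→cdn: cdn black — skip
  api→mailer: mailer black — skip
api black
Every edge goes to a white or black vertex — no back edge, so the graph is acyclic.

No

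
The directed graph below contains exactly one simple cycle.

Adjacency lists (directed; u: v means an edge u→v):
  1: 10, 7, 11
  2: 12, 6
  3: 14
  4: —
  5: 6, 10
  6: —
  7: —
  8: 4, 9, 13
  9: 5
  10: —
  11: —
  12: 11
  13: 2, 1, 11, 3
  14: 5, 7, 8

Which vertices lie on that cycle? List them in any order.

3, 8, 13, 14

DFS with gray/black marking from 8:
8 gray
  4 gray
  4 black
  9 gray
    5 gray
      6 gray
      6 black
      10 gray
      10 black
    5 black
  9 black
  13 gray
    2 gray
      12 gray
        11 gray
        11 black
      12 black
      2→6: 6 black — skip
    2 black
    1 gray
      1→10: 10 black — skip
      7 gray
      7 black
      1→11: 11 black — skip
    1 black
    13→11: 11 black — skip
    3 gray
      14 gray
        14→5: 5 black — skip
        14→7: 7 black — skip
        14→8: 8 is gray → back edge
Back edge closes the cycle 8 → 13 → 3 → 14 → 8; its vertices are {3, 8, 13, 14}.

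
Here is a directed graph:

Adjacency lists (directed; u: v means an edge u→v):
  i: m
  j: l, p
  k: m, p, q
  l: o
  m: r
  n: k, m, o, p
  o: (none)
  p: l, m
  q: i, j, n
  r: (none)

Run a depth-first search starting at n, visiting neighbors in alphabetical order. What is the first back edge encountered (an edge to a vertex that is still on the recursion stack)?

DFS from n (visiting neighbors in alphabetical order); mark gray on enter, black on exit:
n gray
  k gray
    m gray
      r gray
      r black
    m black
    p gray
      l gray
        o gray
        o black
      l black
      p→m: m black — skip
    p black
    q gray
      i gray
        i→m: m black — skip
      i black
      j gray
        j→l: l black — skip
        j→p: p black — skip
      j black
      q→n: n is gray → back edge
First back edge: q → n.

q→n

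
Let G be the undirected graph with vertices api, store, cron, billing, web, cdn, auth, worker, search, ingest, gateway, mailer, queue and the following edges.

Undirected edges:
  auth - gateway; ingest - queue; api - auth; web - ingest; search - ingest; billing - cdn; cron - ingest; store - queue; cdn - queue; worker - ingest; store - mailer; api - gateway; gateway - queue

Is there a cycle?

DFS, tracking each vertex's parent; an edge to a visited non-parent vertex closes a cycle.
Start from queue:
visit queue (parent –)
  visit cdn (parent queue)
    visit billing (parent cdn)
      billing–cdn: parent, skip
    cdn–queue: parent, skip
  visit gateway (parent queue)
    visit auth (parent gateway)
      auth–gateway: parent, skip
      visit api (parent auth)
        api–auth: parent, skip
        api–gateway: gateway visited and ≠ parent → cycle
Cycle: gateway – auth – api – gateway.

Yes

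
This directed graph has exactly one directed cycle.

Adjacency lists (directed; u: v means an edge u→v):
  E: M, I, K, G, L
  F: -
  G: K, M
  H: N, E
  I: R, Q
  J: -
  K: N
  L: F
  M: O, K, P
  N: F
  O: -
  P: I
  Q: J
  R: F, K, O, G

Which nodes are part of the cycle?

G, I, M, P, R

DFS with gray/black marking from I:
I gray
  R gray
    F gray
    F black
    K gray
      N gray
        N→F: F black — skip
      N black
    K black
    O gray
    O black
    G gray
      G→K: K black — skip
      M gray
        M→O: O black — skip
        M→K: K black — skip
        P gray
          P→I: I is gray → back edge
Back edge closes the cycle I → R → G → M → P → I; its vertices are {G, I, M, P, R}.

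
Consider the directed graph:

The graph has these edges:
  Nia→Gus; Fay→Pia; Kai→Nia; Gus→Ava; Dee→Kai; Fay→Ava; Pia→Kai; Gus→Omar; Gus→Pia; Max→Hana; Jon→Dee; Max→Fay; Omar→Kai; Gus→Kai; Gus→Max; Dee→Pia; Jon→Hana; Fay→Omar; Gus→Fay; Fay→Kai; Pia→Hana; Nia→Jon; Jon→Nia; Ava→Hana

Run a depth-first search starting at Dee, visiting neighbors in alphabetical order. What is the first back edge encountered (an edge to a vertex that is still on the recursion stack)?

DFS from Dee (visiting neighbors in alphabetical order); mark gray on enter, black on exit:
Dee gray
  Kai gray
    Nia gray
      Gus gray
        Ava gray
          Hana gray
          Hana black
        Ava black
        Fay gray
          Fay→Ava: Ava black — skip
          Fay→Kai: Kai is gray → back edge
First back edge: Fay → Kai.

Fay->Kai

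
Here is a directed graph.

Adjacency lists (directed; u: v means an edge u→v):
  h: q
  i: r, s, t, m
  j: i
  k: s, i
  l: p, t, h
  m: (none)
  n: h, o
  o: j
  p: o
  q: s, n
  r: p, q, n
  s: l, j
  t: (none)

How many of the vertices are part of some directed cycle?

A vertex is on a directed cycle iff it belongs to a strongly connected component of size ≥ 2 (or has a self-loop).
The vertices on cycles are {h, i, j, l, n, o, p, q, r, s} — 10 in total.

10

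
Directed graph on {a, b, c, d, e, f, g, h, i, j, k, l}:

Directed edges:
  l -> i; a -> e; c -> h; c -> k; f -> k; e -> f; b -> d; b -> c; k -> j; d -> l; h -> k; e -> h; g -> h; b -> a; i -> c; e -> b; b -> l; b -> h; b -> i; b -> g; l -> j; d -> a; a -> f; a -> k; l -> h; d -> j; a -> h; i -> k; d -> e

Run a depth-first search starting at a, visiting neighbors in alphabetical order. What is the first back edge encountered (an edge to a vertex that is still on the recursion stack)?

b→a

DFS from a (visiting neighbors in alphabetical order); mark gray on enter, black on exit:
a gray
  e gray
    b gray
      b→a: a is gray → back edge
First back edge: b → a.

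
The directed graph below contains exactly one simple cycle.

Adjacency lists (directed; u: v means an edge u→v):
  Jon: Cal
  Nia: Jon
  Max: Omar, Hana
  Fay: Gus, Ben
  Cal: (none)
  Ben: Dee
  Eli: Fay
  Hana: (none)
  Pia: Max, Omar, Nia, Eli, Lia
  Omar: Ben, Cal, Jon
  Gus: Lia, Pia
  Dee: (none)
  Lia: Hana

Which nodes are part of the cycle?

DFS with gray/black marking from Fay:
Fay gray
  Gus gray
    Lia gray
      Hana gray
      Hana black
    Lia black
    Pia gray
      Max gray
        Omar gray
          Ben gray
            Dee gray
            Dee black
          Ben black
          Cal gray
          Cal black
          Jon gray
            Jon→Cal: Cal black — skip
          Jon black
        Omar black
        Max→Hana: Hana black — skip
      Max black
      Pia→Omar: Omar black — skip
      Nia gray
        Nia→Jon: Jon black — skip
      Nia black
      Eli gray
        Eli→Fay: Fay is gray → back edge
Back edge closes the cycle Fay → Gus → Pia → Eli → Fay; its vertices are {Eli, Fay, Gus, Pia}.

Eli, Fay, Gus, Pia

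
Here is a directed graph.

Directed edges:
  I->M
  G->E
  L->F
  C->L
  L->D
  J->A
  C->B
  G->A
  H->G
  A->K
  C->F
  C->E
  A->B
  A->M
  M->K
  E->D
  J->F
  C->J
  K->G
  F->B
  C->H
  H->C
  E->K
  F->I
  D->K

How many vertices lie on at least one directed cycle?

A vertex is on a directed cycle iff it belongs to a strongly connected component of size ≥ 2 (or has a self-loop).
The vertices on cycles are {A, C, D, E, G, H, K, M} — 8 in total.

8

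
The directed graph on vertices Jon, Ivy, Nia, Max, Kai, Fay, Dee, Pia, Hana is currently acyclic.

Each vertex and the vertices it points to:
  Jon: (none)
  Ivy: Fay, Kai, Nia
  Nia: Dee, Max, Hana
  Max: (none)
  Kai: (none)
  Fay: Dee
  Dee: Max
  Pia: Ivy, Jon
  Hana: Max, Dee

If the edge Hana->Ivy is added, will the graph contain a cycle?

Yes

Adding Hana→Ivy creates a cycle iff Ivy can already reach Hana.
Path from Ivy: Ivy → Nia → Hana.
So Ivy → … → Hana → Ivy is a cycle.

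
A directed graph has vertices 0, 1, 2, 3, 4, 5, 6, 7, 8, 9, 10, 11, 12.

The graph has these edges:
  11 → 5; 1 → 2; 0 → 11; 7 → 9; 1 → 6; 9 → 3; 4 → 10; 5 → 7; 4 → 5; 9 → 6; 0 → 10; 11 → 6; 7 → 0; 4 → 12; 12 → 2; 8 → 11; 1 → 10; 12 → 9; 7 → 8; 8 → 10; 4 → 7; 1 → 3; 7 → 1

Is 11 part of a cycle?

Yes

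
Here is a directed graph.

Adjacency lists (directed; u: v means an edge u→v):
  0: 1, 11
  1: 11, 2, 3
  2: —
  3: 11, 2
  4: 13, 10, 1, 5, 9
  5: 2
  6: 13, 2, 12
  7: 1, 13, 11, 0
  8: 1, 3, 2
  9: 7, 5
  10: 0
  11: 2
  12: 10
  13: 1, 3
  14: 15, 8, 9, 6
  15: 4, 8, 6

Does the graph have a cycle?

No

DFS with white/gray/black marking, starting from 4:
4 gray
  13 gray
    1 gray
      11 gray
        2 gray
        2 black
      11 black
      1→2: 2 black — skip
      3 gray
        3→11: 11 black — skip
        3→2: 2 black — skip
      3 black
    1 black
    13→3: 3 black — skip
  13 black
  10 gray
    0 gray
      0→1: 1 black — skip
      0→11: 11 black — skip
    0 black
  10 black
  4→1: 1 black — skip
  5 gray
    5→2: 2 black — skip
  5 black
  9 gray
    7 gray
      7→1: 1 black — skip
      7→13: 13 black — skip
      7→11: 11 black — skip
      7→0: 0 black — skip
    7 black
    9→5: 5 black — skip
  9 black
4 black
6 gray
  6→13: 13 black — skip
  6→2: 2 black — skip
  12 gray
    12→10: 10 black — skip
  12 black
6 black
8 gray
  8→1: 1 black — skip
  8→3: 3 black — skip
  8→2: 2 black — skip
8 black
14 gray
  15 gray
    15→4: 4 black — skip
    15→8: 8 black — skip
    15→6: 6 black — skip
  15 black
  14→8: 8 black — skip
  14→9: 9 black — skip
  14→6: 6 black — skip
14 black
Every edge goes to a white or black vertex — no back edge, so the graph is acyclic.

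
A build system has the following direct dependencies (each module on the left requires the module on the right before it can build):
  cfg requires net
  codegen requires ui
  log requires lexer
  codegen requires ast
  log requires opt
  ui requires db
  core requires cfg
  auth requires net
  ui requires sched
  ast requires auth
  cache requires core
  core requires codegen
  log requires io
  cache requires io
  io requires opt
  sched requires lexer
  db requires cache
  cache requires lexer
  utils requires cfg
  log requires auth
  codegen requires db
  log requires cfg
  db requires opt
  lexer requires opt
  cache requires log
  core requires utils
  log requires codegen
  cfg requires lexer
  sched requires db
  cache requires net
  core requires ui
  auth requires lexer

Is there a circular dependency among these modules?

Yes

DFS with white/gray/black marking, starting from cfg:
cfg gray
  net gray
  net black
  lexer gray
    opt gray
    opt black
  lexer black
cfg black
utils gray
  utils→cfg: cfg black — skip
utils black
core gray
  ui gray
    sched gray
      db gray
        db→opt: opt black — skip
        cache gray
          cache→net: net black — skip
          cache→core: core is gray → back edge
Back edge found, so a cycle exists: core → ui → sched → db → cache → core.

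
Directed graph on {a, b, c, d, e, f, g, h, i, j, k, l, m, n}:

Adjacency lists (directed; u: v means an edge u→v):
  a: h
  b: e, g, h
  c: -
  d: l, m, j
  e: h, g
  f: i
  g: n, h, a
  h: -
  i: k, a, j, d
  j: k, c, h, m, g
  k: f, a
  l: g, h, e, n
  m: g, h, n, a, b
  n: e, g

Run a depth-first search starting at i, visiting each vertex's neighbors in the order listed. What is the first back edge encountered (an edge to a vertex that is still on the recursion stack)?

DFS from i (visiting each vertex's neighbors in the order listed); mark gray on enter, black on exit:
i gray
  k gray
    f gray
      f→i: i is gray → back edge
First back edge: f → i.

f->i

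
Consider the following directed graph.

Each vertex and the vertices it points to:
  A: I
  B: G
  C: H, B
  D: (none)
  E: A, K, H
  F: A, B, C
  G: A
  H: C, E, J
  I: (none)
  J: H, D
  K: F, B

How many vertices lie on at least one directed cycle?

A vertex is on a directed cycle iff it belongs to a strongly connected component of size ≥ 2 (or has a self-loop).
The vertices on cycles are {C, E, F, H, J, K} — 6 in total.

6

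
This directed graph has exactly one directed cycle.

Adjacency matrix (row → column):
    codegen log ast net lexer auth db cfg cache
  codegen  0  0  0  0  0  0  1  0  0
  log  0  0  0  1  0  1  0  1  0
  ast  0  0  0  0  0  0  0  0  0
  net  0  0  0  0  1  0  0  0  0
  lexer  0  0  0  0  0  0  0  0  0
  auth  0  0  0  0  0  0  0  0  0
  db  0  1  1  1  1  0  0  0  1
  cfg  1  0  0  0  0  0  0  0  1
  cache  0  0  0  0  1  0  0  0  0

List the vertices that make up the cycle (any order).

db, cfg, log, codegen

DFS with gray/black marking from codegen:
codegen gray
  db gray
    ast gray
    ast black
    log gray
      cfg gray
        cfg→codegen: codegen is gray → back edge
Back edge closes the cycle codegen → db → log → cfg → codegen; its vertices are {db, cfg, log, codegen}.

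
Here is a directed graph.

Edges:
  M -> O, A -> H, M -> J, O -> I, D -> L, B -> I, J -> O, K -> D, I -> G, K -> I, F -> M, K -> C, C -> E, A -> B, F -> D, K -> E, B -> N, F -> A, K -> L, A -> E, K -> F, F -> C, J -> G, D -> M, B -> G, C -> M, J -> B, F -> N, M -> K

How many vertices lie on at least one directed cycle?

5

A vertex is on a directed cycle iff it belongs to a strongly connected component of size ≥ 2 (or has a self-loop).
The vertices on cycles are {C, D, F, K, M} — 5 in total.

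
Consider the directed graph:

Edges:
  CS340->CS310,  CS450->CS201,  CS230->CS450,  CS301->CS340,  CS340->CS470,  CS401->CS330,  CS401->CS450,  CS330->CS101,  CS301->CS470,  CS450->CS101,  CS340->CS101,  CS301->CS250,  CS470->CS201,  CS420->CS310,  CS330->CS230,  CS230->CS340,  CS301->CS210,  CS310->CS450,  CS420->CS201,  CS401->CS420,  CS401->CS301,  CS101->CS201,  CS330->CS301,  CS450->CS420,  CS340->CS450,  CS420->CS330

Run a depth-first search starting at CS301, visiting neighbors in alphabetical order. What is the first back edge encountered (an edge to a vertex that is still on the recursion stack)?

DFS from CS301 (visiting neighbors in alphabetical order); mark gray on enter, black on exit:
CS301 gray
  CS210 gray
  CS210 black
  CS250 gray
  CS250 black
  CS340 gray
    CS101 gray
      CS201 gray
      CS201 black
    CS101 black
    CS310 gray
      CS450 gray
        CS450→CS101: CS101 black — skip
        CS450→CS201: CS201 black — skip
        CS420 gray
          CS420→CS201: CS201 black — skip
          CS420→CS310: CS310 is gray → back edge
First back edge: CS420 → CS310.

CS420->CS310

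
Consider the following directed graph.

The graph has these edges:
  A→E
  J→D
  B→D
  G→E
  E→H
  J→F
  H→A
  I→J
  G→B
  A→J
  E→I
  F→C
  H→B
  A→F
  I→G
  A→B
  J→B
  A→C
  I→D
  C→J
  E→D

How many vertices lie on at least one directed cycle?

A vertex is on a directed cycle iff it belongs to a strongly connected component of size ≥ 2 (or has a self-loop).
The vertices on cycles are {A, C, E, F, G, H, I, J} — 8 in total.

8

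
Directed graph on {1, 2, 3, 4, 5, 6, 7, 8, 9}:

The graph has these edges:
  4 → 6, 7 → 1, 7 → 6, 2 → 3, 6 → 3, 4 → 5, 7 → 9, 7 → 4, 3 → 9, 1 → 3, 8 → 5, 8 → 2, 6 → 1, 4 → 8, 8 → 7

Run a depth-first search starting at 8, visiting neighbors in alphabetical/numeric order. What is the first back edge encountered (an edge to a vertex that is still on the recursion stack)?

4→8

DFS from 8 (visiting neighbors in alphabetical/numeric order); mark gray on enter, black on exit:
8 gray
  2 gray
    3 gray
      9 gray
      9 black
    3 black
  2 black
  5 gray
  5 black
  7 gray
    1 gray
      1→3: 3 black — skip
    1 black
    4 gray
      4→5: 5 black — skip
      6 gray
        6→1: 1 black — skip
        6→3: 3 black — skip
      6 black
      4→8: 8 is gray → back edge
First back edge: 4 → 8.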